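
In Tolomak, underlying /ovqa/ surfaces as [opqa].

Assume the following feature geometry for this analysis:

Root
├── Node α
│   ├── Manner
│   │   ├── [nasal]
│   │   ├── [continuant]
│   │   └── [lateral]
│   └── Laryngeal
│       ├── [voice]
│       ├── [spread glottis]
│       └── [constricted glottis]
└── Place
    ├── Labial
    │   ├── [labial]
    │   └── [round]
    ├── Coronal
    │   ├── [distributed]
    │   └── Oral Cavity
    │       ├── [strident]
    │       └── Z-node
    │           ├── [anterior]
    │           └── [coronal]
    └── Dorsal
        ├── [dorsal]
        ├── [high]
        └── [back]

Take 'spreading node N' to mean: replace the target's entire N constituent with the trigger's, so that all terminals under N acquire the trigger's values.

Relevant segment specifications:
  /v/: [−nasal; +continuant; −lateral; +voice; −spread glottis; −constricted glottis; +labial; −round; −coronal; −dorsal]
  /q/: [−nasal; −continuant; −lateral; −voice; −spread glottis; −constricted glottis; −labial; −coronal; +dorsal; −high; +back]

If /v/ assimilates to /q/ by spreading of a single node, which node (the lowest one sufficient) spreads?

Node α

The alternation /v/ → [p] changes [voice], [continuant] and nothing else.
Tracing each changed feature up the tree, the paths first meet at Node α; any lower node misses at least one of them.
Spreading Node α from /q/ overwrites each of those terminals with /q/'s values, yielding exactly [p].
[dorsal], [labial] — on which /q/ differs from /v/ — are unchanged, so Root cannot have spread; the constituent is no larger than Node α.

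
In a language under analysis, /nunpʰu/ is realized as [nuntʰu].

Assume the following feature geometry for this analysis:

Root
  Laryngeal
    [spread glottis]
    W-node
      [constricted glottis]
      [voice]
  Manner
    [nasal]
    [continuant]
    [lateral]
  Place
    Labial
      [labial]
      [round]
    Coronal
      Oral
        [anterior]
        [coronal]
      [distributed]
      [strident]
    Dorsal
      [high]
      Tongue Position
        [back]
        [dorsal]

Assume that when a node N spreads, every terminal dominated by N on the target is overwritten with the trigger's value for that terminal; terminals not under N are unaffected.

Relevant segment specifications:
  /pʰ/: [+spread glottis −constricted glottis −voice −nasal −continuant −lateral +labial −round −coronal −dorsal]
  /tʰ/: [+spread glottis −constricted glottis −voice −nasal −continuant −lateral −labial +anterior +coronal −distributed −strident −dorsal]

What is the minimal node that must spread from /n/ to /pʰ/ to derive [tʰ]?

Place

The alternation /pʰ/ → [tʰ] changes [labial], [round], [coronal], [anterior], [distributed], [strident] and nothing else.
Tracing each changed feature up the tree, the paths first meet at Place; any lower node misses at least one of them.
Spreading Place from /n/ overwrites each of those terminals with /n/'s values, yielding exactly [tʰ].
Since [voice], [spread glottis] are preserved even though /n/ disagrees there, no node above Place spread.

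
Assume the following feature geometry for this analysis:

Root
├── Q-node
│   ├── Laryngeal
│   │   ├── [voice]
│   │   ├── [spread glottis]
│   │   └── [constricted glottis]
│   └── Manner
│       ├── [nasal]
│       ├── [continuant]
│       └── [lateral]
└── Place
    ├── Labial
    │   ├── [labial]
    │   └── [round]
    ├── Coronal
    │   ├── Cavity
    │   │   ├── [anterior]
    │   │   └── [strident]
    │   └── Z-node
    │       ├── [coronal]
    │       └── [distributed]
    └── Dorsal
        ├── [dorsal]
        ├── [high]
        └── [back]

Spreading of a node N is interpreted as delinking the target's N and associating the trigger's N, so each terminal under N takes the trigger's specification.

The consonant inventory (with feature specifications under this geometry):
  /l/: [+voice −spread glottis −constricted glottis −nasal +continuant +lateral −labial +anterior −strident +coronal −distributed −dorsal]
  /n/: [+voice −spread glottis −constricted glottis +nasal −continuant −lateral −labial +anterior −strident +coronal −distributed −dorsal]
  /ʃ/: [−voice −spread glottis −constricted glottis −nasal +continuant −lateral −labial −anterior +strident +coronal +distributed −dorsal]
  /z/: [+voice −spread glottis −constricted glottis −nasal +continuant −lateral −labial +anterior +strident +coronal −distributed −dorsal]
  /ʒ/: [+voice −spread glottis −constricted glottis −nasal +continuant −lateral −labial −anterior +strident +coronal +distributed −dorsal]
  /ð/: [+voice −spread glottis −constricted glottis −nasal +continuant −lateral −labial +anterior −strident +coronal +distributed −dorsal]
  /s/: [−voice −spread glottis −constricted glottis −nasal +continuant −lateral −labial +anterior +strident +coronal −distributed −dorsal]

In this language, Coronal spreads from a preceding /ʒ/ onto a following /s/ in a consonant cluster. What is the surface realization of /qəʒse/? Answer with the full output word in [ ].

Terminals under Coronal in this geometry: [anterior], [strident], [coronal], [distributed].
The target acquires /ʒ/'s values for everything under Coronal — [−anterior], [+strident], [+coronal], [+distributed] — while keeping its own [voice], [spread glottis], [constricted glottis], ….
This feature bundle is that of [ʃ], so /qəʒse/ surfaces as [qəʒʃe].

[qəʒʃe]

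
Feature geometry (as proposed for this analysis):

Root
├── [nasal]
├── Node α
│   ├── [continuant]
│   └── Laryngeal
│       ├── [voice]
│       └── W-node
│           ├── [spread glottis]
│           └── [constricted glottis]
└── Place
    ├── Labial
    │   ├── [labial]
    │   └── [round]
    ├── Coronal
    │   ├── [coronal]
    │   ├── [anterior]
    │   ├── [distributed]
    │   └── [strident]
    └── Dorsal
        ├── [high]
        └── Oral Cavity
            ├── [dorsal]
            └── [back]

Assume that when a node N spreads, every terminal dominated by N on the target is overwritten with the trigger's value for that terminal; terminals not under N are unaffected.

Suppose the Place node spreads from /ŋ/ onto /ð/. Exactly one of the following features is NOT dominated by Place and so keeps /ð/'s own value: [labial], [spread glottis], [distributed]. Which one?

[spread glottis]

Under this geometry, Place contains [labial], [round], [coronal], [anterior], [distributed], [strident], [high], [dorsal], [back].
[distributed], [labial] all lie under Place, so they are overwritten when Place spreads.
[spread glottis] is not within the Place subtree (it hangs from W-node), so /ð/'s [spread glottis] value survives.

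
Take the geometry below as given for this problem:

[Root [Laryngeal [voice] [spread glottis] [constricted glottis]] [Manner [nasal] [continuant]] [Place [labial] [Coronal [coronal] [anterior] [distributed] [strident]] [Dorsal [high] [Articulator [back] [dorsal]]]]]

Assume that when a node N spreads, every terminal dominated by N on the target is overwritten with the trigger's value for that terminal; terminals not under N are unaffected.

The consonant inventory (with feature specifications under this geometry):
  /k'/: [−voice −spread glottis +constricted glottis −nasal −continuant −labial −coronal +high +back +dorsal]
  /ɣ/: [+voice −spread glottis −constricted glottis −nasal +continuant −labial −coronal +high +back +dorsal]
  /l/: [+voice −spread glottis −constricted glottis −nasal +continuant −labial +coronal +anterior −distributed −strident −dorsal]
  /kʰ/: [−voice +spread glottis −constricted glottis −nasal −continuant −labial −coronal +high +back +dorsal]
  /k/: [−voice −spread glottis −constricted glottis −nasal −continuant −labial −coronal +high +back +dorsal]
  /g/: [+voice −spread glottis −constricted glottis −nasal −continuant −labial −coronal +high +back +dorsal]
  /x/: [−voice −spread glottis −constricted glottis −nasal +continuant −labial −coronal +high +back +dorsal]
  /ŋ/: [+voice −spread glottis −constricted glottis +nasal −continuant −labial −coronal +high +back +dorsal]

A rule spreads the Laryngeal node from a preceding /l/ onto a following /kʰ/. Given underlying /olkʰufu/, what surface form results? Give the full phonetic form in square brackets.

The Laryngeal node dominates the terminals [voice], [spread glottis], [constricted glottis].
Spreading Laryngeal from /l/ onto /kʰ/ replaces those values with /l/'s: [+voice], [−spread glottis], [−constricted glottis]. Features outside Laryngeal ([nasal], [continuant], [labial], …) stay as in /kʰ/.
The resulting bundle matches /g/ in the inventory; substituting it for /kʰ/ gives [olgufu].

[olgufu]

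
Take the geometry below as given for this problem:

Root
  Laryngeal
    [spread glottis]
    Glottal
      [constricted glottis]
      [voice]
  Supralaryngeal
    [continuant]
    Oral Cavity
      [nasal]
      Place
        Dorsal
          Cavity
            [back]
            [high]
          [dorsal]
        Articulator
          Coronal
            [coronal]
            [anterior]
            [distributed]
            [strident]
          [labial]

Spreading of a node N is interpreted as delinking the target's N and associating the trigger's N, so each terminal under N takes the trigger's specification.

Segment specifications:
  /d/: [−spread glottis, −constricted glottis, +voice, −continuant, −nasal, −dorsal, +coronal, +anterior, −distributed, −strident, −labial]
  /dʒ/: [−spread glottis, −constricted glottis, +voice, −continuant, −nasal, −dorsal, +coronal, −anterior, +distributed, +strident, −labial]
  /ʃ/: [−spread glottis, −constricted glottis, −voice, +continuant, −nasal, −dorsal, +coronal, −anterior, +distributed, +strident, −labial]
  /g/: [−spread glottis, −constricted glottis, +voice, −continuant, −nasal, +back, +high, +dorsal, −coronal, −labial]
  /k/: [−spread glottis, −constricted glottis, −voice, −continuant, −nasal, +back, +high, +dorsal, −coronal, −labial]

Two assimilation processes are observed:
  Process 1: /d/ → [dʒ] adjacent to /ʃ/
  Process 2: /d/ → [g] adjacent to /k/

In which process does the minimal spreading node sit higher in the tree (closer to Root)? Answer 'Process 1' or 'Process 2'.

Process 2

Process 1: the features that change are [anterior], [distributed], [strident]; the minimal node is Coronal (depth 5).
Process 2: the features that change are [coronal], [anterior], [distributed], [strident], [dorsal], [high], [back]; the minimal node is Place (depth 3).
Place is closer to Root than Coronal, so Process 2 spreads the higher node.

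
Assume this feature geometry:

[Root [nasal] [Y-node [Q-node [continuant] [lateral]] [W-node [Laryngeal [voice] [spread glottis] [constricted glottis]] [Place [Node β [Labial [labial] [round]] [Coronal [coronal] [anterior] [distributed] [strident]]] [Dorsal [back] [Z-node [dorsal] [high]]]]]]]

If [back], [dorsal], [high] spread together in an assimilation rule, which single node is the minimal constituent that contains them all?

Dorsal

[back]: Root > Y-node > W-node > Place > Dorsal > [back].
[dorsal] lies under Z-node (below Y-node).
[high]: Root > Y-node > W-node > Place > Dorsal > Z-node > [high].
The lowest node appearing on every path is Dorsal; each proper daughter of Dorsal fails to dominate at least one of the listed features.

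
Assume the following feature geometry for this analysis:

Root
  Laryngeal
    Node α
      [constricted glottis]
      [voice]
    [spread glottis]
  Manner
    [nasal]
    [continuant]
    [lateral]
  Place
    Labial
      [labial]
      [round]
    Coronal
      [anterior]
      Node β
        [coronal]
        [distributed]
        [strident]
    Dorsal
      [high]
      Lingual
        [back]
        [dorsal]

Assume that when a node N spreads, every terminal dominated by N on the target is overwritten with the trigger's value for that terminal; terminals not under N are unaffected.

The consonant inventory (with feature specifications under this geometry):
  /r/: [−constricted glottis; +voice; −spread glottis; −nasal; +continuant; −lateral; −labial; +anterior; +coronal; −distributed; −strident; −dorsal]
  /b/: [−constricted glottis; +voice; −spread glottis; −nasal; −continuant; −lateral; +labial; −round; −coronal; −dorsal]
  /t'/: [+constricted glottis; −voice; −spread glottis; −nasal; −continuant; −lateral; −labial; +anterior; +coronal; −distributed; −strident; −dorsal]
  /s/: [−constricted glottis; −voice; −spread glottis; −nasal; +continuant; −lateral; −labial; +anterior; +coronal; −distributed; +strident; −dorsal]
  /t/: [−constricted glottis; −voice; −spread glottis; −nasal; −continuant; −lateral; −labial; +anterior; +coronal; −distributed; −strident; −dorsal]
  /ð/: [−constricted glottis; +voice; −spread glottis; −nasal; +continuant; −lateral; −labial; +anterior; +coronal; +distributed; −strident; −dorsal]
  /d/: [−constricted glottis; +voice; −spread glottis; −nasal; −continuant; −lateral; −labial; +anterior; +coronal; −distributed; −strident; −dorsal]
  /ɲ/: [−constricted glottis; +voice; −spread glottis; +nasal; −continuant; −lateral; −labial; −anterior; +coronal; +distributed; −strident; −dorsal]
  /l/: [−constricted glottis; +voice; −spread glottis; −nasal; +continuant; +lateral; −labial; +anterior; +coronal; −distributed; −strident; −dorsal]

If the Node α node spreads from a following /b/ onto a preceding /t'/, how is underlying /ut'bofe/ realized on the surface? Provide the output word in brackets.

Terminals under Node α in this geometry: [constricted glottis], [voice].
Spreading Node α from /b/ onto /t'/ replaces those values with /b/'s: [−constricted glottis], [+voice]. Features outside Node α ([spread glottis], [nasal], [continuant], …) stay as in /t'/.
The resulting bundle matches /d/ in the inventory; substituting it for /t'/ gives [udbofe].

[udbofe]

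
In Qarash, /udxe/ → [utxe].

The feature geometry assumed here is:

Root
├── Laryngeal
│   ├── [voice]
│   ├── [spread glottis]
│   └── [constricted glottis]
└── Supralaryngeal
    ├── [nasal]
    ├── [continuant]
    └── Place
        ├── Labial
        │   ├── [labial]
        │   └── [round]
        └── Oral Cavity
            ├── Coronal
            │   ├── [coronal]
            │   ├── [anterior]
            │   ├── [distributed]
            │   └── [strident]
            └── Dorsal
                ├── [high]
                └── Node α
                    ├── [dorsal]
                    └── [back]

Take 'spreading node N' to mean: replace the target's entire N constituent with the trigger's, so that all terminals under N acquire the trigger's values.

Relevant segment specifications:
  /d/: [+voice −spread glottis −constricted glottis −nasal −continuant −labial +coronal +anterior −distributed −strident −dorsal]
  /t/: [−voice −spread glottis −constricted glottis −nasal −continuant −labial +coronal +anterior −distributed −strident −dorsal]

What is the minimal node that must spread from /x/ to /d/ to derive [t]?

[voice]

Feature comparison: [voice] differs between /d/ and [t]; the remaining terminals match.
Since just one terminal is affected and it takes /x/'s value, spreading the terminal [voice] alone is sufficient and minimal.
[coronal], [dorsal] stay as in /d/ although /x/ differs there, so no node dominating them spread; among the remaining candidates [voice] is the lowest that derives the output.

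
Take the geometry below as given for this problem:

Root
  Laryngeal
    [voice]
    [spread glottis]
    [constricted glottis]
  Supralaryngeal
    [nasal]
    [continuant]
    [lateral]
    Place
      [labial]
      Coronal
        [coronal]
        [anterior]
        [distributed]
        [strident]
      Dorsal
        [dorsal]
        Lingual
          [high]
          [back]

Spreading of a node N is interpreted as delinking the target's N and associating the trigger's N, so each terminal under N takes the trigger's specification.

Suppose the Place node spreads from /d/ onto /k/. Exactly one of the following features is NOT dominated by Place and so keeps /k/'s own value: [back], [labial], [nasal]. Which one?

[nasal]

The terminals dominated by Place are [labial], [coronal], [anterior], [distributed], [strident], [dorsal], [high], [back].
[back], [labial] all lie under Place, so they are overwritten when Place spreads.
But [nasal] is a dependent of Supralaryngeal, outside Place; it is therefore untouched by the spreading.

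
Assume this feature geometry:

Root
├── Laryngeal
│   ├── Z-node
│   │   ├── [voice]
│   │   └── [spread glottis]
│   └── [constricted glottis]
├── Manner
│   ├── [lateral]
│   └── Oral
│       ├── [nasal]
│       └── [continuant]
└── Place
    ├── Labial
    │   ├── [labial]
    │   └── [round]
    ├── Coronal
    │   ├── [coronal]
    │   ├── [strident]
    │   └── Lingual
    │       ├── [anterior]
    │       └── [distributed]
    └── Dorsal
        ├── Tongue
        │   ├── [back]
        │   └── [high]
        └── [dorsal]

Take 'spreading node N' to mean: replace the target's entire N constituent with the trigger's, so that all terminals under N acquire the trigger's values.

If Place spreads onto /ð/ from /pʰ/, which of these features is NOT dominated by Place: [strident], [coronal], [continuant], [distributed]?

[continuant]

The terminals dominated by Place are [labial], [round], [coronal], [strident], [anterior], [distributed], [back], [high], [dorsal].
[strident], [coronal], [distributed] all lie under Place, so they are overwritten when Place spreads.
[continuant] attaches under Oral, not under Place, so /ð/ retains its own value for [continuant].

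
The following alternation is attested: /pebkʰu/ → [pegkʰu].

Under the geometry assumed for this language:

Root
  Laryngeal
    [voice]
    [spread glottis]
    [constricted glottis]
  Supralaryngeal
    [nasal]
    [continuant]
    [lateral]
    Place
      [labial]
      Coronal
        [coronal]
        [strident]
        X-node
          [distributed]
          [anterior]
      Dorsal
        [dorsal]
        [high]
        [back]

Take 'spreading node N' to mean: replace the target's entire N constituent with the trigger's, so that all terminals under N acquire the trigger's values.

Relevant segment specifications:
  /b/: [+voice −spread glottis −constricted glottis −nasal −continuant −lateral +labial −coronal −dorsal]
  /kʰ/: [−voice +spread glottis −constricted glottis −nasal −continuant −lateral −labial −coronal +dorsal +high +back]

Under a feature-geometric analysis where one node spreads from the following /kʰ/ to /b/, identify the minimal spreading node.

Comparing /b/ with its surface form [g], the features that change are [labial], [dorsal], [high], [back].
The smallest constituent containing every changed terminal is Place — each of its daughters lacks at least one of the affected features.
If Place spreads, every terminal under it takes /kʰ/'s value, producing [g] as observed.
[voice], [spread glottis] stay as in /b/ although /kʰ/ differs there, so no node dominating them spread; among the remaining candidates Place is the lowest that derives the output.

Place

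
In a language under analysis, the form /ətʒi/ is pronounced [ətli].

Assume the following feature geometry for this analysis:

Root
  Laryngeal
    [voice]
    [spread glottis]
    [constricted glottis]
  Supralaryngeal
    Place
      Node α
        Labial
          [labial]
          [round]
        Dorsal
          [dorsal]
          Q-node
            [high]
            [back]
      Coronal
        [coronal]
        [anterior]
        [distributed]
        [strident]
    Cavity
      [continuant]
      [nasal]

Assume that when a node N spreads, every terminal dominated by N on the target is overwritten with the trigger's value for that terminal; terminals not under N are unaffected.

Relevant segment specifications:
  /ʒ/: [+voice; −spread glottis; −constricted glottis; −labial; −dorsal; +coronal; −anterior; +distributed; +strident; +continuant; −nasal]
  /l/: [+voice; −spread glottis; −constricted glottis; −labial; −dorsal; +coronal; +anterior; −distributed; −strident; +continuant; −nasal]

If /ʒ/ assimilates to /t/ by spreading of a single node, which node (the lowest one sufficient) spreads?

Coronal

The alternation /ʒ/ → [l] changes [anterior], [distributed], [strident] and nothing else.
Tracing each changed feature up the tree, the paths first meet at Coronal; any lower node misses at least one of them.
Delinking /ʒ/'s Coronal and associating /t/'s Coronal gives precisely the feature bundle of [l].
[continuant], [voice] stay as in /ʒ/ although /t/ differs there, so no node dominating them spread; among the remaining candidates Coronal is the lowest that derives the output.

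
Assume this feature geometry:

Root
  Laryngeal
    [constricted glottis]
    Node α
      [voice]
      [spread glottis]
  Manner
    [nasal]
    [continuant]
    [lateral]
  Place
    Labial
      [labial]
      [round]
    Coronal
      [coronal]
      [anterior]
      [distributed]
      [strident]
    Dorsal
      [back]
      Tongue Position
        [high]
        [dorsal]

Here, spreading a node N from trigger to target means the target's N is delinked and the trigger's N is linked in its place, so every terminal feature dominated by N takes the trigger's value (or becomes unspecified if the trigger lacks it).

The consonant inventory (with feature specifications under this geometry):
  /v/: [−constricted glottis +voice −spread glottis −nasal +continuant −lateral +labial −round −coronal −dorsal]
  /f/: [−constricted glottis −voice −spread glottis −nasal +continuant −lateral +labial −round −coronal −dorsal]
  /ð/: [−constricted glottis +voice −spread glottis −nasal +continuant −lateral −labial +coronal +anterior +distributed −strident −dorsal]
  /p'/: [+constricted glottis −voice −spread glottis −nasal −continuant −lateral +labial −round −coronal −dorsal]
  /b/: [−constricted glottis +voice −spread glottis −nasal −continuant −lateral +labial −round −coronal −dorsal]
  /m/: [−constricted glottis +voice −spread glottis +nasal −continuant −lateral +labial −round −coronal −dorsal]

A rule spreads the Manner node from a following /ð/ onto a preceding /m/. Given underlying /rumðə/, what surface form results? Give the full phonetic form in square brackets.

Terminals under Manner in this geometry: [nasal], [continuant], [lateral].
Spreading Manner from /ð/ onto /m/ replaces those values with /ð/'s: [−nasal], [+continuant], [−lateral]. Features outside Manner ([constricted glottis], [voice], [spread glottis], …) stay as in /m/.
The resulting bundle matches /v/ in the inventory; substituting it for /m/ gives [ruvðə].

[ruvðə]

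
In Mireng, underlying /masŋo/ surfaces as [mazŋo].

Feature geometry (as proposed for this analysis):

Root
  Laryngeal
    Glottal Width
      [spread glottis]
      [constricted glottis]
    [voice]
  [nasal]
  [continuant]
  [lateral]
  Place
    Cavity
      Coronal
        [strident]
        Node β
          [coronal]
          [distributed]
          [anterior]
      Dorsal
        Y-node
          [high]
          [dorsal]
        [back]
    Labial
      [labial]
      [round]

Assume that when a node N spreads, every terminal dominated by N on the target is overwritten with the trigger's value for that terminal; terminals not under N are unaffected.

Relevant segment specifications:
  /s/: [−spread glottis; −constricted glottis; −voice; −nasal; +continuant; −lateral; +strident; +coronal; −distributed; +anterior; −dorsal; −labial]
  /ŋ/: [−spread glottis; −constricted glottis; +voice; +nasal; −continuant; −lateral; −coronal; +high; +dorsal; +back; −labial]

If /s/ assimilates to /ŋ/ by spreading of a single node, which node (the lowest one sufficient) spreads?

Feature comparison: [voice] differs between /s/ and [z]; the remaining terminals match.
With a single altered terminal, the smallest constituent that could spread is that terminal — [voice].
Features on which the two segments disagree outside [voice], such as [dorsal], [continuant], are unchanged — nothing dominating them spread, and [voice] is the minimal sufficient constituent.

[voice]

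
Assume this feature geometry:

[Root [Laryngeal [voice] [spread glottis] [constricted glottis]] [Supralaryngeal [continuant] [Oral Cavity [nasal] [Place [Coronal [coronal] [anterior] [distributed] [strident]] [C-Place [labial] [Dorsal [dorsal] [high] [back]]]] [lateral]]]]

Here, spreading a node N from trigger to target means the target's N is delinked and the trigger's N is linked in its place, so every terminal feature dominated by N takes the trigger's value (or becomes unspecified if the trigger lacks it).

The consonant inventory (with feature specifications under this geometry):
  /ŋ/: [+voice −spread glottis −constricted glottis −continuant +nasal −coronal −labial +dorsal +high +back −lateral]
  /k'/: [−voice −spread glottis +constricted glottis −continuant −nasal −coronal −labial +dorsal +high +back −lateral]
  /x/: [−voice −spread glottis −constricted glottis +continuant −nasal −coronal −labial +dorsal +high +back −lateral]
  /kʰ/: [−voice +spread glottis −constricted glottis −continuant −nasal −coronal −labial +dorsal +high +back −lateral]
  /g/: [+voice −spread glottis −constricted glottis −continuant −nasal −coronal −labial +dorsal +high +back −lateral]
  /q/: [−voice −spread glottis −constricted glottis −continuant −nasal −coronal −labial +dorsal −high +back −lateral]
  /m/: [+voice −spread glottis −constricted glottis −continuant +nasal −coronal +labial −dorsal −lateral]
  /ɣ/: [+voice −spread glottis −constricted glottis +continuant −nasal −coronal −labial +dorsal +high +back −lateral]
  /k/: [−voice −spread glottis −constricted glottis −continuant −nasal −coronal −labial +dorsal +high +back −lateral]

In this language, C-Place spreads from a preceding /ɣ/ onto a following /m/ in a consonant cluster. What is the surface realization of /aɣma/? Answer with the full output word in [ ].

C-Place immediately or transitively dominates [labial], [dorsal], [high], [back].
Spreading C-Place from /ɣ/ onto /m/ replaces those values with /ɣ/'s: [−labial], [+dorsal], [+high], [+back]. Features outside C-Place ([voice], [spread glottis], [constricted glottis], …) stay as in /m/.
This feature bundle is that of [ŋ], so /aɣma/ surfaces as [aɣŋa].

[aɣŋa]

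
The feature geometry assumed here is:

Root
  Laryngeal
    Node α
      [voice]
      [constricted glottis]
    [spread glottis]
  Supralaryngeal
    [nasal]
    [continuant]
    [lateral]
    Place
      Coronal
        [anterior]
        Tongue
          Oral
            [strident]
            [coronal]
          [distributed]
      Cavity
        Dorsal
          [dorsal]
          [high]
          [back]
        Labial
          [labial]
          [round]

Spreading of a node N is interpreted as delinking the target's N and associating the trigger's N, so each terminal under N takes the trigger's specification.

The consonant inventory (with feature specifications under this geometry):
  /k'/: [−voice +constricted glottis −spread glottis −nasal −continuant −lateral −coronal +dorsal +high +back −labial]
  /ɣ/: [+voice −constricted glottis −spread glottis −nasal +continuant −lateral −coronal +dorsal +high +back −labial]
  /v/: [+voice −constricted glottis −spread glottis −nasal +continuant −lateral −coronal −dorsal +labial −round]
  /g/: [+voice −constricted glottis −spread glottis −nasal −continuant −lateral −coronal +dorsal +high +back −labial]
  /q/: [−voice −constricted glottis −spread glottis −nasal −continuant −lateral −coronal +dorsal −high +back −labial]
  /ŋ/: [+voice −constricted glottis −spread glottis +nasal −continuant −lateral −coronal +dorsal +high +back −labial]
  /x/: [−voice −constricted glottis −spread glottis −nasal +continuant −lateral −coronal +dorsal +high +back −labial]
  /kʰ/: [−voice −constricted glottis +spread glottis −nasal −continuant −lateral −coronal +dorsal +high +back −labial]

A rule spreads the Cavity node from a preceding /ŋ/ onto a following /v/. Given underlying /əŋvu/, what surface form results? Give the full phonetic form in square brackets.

Terminals under Cavity in this geometry: [dorsal], [high], [back], [labial], [round].
The target acquires /ŋ/'s values for everything under Cavity — [+dorsal], [+high], [+back], [−labial] — while keeping its own [voice], [constricted glottis], [spread glottis], ….
The resulting bundle matches /ɣ/ in the inventory; substituting it for /v/ gives [əŋɣu].

[əŋɣu]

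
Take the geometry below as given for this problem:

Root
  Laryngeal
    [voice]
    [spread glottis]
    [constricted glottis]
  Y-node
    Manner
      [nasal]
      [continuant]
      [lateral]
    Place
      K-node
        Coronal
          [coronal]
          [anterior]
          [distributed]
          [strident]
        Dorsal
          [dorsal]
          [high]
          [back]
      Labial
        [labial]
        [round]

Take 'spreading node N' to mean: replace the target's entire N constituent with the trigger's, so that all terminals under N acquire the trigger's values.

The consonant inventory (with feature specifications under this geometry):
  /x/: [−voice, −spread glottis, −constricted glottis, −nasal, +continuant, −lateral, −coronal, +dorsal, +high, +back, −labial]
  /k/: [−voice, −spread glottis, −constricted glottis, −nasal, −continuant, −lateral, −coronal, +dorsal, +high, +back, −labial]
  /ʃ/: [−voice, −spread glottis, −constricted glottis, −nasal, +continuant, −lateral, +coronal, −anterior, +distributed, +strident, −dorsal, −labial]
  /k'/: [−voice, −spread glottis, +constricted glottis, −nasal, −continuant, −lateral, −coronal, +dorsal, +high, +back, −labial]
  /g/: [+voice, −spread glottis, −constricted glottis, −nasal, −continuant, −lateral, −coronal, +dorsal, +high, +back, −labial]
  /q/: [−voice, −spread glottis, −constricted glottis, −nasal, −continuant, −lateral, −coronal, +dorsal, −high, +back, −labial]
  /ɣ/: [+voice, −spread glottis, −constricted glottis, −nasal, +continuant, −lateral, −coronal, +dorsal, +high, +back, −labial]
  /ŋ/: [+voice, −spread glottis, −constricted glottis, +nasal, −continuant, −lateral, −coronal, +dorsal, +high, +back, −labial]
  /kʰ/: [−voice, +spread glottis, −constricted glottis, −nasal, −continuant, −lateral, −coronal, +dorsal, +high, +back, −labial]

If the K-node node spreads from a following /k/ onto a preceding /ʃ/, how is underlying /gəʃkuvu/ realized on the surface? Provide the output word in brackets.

[gəxkuvu]

K-node immediately or transitively dominates [coronal], [anterior], [distributed], [strident], [dorsal], [high], [back].
After delinking /ʃ/'s K-node and linking /k/'s, the affected terminals become [−coronal], [+dorsal], [+high], [+back]; [voice], [spread glottis], [constricted glottis], … (outside K-node) are retained from /ʃ/.
The resulting bundle matches /x/ in the inventory; substituting it for /ʃ/ gives [gəxkuvu].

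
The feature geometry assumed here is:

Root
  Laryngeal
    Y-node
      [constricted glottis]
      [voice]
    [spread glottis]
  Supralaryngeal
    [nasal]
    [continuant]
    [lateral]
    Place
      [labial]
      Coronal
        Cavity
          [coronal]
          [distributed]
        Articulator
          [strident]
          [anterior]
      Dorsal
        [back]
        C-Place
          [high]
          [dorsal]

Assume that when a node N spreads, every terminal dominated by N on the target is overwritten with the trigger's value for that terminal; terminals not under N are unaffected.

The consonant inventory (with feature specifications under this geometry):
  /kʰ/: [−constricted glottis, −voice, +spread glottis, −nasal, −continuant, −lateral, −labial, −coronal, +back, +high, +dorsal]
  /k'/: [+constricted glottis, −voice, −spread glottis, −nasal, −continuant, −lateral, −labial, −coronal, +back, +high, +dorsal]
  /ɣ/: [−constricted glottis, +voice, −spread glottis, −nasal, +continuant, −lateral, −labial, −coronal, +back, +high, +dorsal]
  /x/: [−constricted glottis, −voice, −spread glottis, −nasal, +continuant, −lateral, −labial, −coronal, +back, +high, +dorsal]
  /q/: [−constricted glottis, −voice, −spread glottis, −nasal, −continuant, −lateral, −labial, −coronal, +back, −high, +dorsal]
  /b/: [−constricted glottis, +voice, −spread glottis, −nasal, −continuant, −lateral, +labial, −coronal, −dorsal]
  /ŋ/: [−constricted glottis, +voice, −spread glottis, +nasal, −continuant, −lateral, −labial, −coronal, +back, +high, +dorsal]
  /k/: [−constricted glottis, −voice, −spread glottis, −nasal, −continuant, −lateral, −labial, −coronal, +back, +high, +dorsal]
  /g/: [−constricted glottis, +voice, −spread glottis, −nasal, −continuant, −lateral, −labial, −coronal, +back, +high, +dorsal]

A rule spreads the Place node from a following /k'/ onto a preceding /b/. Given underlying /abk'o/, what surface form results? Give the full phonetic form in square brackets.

Place immediately or transitively dominates [labial], [coronal], [distributed], [strident], [anterior], [back], [high], [dorsal].
Spreading Place from /k'/ onto /b/ replaces those values with /k'/'s: [−labial], [−coronal], [+back], [+high], [+dorsal]. Features outside Place ([constricted glottis], [voice], [spread glottis], …) stay as in /b/.
This feature bundle is that of [g], so /abk'o/ surfaces as [agk'o].

[agk'o]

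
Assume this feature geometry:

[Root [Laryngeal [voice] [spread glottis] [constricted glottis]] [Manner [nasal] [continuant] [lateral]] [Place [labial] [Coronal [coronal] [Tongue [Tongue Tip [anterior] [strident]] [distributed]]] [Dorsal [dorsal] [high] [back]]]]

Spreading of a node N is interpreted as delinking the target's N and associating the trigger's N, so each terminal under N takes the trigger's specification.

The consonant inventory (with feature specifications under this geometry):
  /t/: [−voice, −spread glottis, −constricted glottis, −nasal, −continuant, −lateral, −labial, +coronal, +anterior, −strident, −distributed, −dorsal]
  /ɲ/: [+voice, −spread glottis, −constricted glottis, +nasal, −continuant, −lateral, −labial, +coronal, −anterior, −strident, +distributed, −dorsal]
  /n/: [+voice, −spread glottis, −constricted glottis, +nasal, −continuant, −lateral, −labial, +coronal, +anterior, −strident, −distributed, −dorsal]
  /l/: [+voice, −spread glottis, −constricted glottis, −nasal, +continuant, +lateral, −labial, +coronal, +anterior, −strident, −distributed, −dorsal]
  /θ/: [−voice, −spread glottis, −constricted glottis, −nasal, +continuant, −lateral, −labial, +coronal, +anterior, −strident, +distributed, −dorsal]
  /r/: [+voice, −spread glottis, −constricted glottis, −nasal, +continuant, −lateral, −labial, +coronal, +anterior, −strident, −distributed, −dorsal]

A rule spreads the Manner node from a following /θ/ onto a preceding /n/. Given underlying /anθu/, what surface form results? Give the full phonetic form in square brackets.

Manner immediately or transitively dominates [nasal], [continuant], [lateral].
After delinking /n/'s Manner and linking /θ/'s, the affected terminals become [−nasal], [+continuant], [−lateral]; [voice], [spread glottis], [constricted glottis], … (outside Manner) are retained from /n/.
This feature bundle is that of [r], so /anθu/ surfaces as [arθu].

[arθu]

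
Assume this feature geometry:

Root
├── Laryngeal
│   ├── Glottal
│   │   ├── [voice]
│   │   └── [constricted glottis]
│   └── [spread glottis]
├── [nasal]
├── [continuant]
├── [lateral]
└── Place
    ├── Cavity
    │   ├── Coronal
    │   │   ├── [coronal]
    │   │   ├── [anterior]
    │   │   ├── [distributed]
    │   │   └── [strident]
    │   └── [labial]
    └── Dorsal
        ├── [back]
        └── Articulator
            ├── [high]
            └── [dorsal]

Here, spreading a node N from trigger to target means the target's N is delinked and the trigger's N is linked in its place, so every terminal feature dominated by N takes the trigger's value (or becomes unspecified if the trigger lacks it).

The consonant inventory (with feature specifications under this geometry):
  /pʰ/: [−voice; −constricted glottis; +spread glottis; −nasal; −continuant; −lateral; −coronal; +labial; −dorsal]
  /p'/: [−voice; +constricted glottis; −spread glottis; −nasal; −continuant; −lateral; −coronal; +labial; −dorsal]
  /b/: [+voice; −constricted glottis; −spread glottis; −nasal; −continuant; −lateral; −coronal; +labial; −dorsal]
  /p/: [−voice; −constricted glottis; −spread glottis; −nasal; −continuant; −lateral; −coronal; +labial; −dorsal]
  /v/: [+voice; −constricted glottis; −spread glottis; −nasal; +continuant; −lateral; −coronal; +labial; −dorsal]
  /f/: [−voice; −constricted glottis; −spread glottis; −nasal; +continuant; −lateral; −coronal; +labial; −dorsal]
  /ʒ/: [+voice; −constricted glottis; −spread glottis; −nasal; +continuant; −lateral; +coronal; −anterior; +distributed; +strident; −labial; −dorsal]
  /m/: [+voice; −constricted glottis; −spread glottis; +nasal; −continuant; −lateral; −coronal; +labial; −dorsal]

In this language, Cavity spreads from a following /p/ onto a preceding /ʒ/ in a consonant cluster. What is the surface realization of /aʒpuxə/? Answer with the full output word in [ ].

[avpuxə]

The Cavity node dominates the terminals [coronal], [anterior], [distributed], [strident], [labial].
Spreading Cavity from /p/ onto /ʒ/ replaces those values with /p/'s: [−coronal], [+labial]. Features outside Cavity ([voice], [constricted glottis], [spread glottis], …) stay as in /ʒ/.
This feature bundle is that of [v], so /aʒpuxə/ surfaces as [avpuxə].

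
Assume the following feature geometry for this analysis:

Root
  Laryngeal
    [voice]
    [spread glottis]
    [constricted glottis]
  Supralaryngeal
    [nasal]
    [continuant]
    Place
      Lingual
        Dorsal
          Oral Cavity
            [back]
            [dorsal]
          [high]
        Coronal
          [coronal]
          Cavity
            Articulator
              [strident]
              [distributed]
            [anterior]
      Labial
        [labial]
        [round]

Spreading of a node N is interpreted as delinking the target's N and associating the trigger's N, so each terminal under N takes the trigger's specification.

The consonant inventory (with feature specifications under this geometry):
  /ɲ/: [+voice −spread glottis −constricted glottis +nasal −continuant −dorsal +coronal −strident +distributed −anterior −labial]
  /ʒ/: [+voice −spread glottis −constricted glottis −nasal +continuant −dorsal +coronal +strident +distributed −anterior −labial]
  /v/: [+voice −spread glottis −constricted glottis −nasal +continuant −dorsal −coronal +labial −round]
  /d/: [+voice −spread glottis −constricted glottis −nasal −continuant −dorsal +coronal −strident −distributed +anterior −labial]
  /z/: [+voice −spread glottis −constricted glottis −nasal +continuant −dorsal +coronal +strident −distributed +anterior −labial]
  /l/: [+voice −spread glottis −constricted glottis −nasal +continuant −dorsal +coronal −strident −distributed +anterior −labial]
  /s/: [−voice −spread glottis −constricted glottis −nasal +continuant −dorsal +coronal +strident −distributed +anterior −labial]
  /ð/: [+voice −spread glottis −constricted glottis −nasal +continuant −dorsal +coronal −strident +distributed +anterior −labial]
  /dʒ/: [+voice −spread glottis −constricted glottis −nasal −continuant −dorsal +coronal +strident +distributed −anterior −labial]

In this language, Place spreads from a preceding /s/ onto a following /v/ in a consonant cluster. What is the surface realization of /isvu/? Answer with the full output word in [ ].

[iszu]

Place immediately or transitively dominates [back], [dorsal], [high], [coronal], [strident], [distributed], [anterior], [labial], [round].
Spreading Place from /s/ onto /v/ replaces those values with /s/'s: [−dorsal], [+coronal], [+strident], [−distributed], [+anterior], [−labial]. Features outside Place ([voice], [spread glottis], [constricted glottis], …) stay as in /v/.
Among the inventory, only /z/ has exactly this specification, giving the surface form [iszu].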